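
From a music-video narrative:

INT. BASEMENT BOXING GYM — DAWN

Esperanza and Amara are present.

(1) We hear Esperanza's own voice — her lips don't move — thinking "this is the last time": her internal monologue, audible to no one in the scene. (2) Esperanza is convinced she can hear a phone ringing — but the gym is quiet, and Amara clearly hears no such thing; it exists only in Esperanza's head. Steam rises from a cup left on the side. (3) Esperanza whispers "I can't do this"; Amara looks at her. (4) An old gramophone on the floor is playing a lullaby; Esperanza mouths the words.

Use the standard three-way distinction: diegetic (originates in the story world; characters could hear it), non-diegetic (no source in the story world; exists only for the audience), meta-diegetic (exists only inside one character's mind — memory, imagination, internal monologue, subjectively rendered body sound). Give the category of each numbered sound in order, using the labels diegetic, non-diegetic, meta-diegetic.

Sound (1): it's Esperanza's unspoken thought, heard only by the audience via her subjectivity, so meta-diegetic.
Sound (2): the sound is imagined by Esperanza; nothing in the story world is producing it and Amara can't hear it, so meta-diegetic.
Sound (3): Esperanza is a character speaking aloud in the scene, so diegetic.
(4) source music from an old gramophone, which exists in the story world → diegetic.

meta-diegetic, meta-diegetic, diegetic, diegetic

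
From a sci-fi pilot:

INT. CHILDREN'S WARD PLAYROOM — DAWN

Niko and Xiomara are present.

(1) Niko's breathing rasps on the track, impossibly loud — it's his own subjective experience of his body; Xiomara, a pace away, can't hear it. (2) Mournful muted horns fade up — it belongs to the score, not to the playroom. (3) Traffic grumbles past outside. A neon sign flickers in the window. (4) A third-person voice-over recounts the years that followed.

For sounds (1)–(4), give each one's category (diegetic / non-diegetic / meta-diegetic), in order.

(1) it's Niko's internal bodily sensation rendered as sound; only Niko 'hears' it → meta-diegetic.
(2) score with no on-screen or off-screen source; it exists for the audience alone → non-diegetic.
(3) it's the actual ambient sound of the location → diegetic.
(4) commentary laid over the scene from outside the fiction → non-diegetic.

meta-diegetic, non-diegetic, diegetic, non-diegetic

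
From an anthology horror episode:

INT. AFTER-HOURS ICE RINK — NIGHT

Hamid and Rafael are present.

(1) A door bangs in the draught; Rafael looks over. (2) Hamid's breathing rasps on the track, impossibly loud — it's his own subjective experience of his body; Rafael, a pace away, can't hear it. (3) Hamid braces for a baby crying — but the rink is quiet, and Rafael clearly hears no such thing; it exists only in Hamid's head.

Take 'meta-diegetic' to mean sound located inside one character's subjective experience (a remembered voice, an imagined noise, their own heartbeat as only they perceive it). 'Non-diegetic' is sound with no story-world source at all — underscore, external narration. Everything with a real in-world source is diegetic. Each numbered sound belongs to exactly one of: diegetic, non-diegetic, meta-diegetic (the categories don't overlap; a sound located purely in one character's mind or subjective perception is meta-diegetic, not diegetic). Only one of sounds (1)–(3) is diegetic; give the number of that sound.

(1) an in-world source (a door); characters could hear it → diegetic.
(2) is meta-diegetic: a subjective body sound — Hamid's private perception, inaudible to Rafael.
Sound (3): Hamid alone 'hears' it — an imagined sound, not present in the space, so meta-diegetic.
Only (1) is diegetic.

1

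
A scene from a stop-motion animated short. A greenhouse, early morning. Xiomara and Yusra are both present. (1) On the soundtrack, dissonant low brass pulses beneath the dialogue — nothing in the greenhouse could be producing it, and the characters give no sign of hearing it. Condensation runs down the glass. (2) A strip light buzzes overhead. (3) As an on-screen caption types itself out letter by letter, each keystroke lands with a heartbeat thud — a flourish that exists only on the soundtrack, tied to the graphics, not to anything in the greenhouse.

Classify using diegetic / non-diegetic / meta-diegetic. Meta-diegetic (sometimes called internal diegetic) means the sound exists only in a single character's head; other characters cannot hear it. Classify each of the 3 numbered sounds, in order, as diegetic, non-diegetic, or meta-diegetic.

(1) nothing in the greenhouse produces it and the characters don't hear it — pure soundtrack → non-diegetic.
(2) it's the actual ambient sound of the location → diegetic.
(3) is non-diegetic: it accompanies on-screen graphics, not anything inside the story world.

non-diegetic, diegetic, non-diegetic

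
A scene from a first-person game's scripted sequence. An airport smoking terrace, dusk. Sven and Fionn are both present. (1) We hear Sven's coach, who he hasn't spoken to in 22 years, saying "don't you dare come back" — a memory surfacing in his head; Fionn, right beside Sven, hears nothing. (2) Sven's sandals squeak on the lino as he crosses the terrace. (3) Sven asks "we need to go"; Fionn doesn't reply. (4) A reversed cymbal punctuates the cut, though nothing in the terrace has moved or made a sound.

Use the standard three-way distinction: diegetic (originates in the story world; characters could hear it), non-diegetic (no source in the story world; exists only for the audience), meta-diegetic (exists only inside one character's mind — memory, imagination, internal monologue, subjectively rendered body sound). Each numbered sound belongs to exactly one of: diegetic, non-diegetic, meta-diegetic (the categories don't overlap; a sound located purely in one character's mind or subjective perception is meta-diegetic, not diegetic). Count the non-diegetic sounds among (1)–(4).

1

(1) is meta-diegetic: it's Sven's recollection rendered as sound; the other character can't hear it.
Sound (2): it's the physical sound of Sven moving in the space, so diegetic.
(3) Sven is a character speaking aloud in the scene → diegetic.
(4) nothing in the scene produces it; it's an accent added for the audience → non-diegetic.
So 1 of the 4 is non-diegetic: (4).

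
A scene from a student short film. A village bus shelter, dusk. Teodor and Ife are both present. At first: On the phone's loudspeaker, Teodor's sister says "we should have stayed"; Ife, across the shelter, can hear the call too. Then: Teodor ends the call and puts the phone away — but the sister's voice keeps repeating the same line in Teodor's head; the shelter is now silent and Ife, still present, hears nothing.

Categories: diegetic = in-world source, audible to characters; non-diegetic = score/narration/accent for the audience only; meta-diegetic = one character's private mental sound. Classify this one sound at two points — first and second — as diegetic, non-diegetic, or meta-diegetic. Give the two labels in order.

First: the loudspeaker is an in-world source; both Teodor and Ife hear the call → diegetic.
Second: with the phone off, the voice continues only as Teodor's private mental replay — Ife can't hear it → meta-diegetic.

diegetic, meta-diegetic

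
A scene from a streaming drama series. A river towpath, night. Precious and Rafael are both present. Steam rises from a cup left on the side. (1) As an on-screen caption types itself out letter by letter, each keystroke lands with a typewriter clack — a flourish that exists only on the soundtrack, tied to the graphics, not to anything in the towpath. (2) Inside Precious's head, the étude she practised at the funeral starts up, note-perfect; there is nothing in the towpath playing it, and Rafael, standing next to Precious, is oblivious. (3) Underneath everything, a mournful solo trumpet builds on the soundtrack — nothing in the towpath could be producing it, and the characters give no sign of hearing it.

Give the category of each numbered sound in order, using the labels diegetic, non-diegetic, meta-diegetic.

Sound (1): sound married to a title/caption — outside the diegesis by definition, so non-diegetic.
(2) the music is a memory playing inside Precious's mind alone; no real-world source, Rafael can't hear it → meta-diegetic.
(3) is non-diegetic: score with no on-screen or off-screen source; it exists for the audience alone.

non-diegetic, meta-diegetic, non-diegetic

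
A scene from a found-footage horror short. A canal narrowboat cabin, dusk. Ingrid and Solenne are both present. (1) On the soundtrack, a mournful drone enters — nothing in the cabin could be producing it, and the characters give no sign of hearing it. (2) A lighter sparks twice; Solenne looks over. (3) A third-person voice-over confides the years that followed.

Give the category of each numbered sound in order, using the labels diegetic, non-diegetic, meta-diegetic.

non-diegetic, diegetic, non-diegetic

(1) is non-diegetic: it has no source in the story world and no character can hear it — it's underscore.
Sound (2): the sound comes from a lighter physically present in the location, so diegetic.
Sound (3): external voice-over — not a character, not heard by anyone in the scene, so non-diegetic.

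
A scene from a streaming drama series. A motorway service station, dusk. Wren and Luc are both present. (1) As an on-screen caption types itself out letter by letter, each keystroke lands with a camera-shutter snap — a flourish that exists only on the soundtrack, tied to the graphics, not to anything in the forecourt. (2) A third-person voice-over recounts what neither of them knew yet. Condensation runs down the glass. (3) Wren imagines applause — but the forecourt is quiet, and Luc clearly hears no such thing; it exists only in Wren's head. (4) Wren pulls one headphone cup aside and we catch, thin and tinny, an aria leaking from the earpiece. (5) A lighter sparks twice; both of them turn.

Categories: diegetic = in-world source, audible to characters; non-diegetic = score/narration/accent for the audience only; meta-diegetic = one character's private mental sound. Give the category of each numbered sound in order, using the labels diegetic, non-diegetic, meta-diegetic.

(1) is non-diegetic: sound married to a title/caption — outside the diegesis by definition.
Sound (2): external voice-over — not a character, not heard by anyone in the scene, so non-diegetic.
(3) is meta-diegetic: Wren alone 'hears' it — an imagined sound, not present in the space.
Sound (4): it's leaking from a physical pair of headphones in the scene, so diegetic.
Sound (5): an in-world source (a lighter); characters could hear it, so diegetic.

non-diegetic, non-diegetic, meta-diegetic, diegetic, diegetic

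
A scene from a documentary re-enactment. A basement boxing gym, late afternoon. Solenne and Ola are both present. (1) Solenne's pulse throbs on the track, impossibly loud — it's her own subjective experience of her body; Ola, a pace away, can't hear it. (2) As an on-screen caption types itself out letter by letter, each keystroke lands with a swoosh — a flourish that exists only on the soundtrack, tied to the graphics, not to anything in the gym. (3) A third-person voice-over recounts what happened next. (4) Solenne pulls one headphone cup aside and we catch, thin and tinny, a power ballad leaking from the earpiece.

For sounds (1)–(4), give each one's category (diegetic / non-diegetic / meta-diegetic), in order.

meta-diegetic, non-diegetic, non-diegetic, diegetic

Sound (1): point-of-audition from inside Solenne's body; not a sound in the room, so meta-diegetic.
(2) the caption isn't part of the story world, so neither is the sound tied to it → non-diegetic.
Sound (3): the narrator exists outside the story world, addressing only the audience, so non-diegetic.
(4) is diegetic: it's leaking from a physical pair of headphones in the scene.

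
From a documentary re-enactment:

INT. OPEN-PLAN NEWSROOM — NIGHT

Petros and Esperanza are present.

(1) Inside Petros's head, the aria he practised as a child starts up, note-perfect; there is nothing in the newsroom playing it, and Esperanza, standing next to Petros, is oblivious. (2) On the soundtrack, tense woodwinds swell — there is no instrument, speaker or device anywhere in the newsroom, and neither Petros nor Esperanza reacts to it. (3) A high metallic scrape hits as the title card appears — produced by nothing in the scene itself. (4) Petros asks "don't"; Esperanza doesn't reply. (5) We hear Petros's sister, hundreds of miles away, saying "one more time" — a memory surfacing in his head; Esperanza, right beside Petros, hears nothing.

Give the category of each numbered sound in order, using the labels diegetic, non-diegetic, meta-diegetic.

meta-diegetic, non-diegetic, non-diegetic, diegetic, meta-diegetic

(1) is meta-diegetic: the music is a memory playing inside Petros's mind alone; no real-world source, Esperanza can't hear it.
(2) is non-diegetic: score with no on-screen or off-screen source; it exists for the audience alone.
(3) is non-diegetic: nothing in the scene produces it; it's an accent added for the audience.
(4) is diegetic: on-screen dialogue — Petros speaks and Esperanza is there to hear.
(5) a remembered line, private to Petros — not present in the room, not audible to Esperanza → meta-diegetic.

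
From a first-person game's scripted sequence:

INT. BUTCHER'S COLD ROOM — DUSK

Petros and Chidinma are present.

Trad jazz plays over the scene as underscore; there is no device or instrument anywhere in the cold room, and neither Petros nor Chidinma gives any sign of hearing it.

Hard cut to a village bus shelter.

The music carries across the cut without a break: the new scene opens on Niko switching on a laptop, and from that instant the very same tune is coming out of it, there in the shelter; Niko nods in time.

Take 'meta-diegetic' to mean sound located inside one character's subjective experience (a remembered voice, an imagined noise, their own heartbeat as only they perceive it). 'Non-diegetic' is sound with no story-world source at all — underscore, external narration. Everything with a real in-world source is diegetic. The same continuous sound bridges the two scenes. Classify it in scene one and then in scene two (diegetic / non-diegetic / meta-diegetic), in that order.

non-diegetic, diegetic

Scene one: there's no in-world source anywhere and no character hears it — underscore for the audience only → non-diegetic.
Scene two: once Niko turns on a laptop, the music has a real source in the story world and Niko reacts to it → diegetic.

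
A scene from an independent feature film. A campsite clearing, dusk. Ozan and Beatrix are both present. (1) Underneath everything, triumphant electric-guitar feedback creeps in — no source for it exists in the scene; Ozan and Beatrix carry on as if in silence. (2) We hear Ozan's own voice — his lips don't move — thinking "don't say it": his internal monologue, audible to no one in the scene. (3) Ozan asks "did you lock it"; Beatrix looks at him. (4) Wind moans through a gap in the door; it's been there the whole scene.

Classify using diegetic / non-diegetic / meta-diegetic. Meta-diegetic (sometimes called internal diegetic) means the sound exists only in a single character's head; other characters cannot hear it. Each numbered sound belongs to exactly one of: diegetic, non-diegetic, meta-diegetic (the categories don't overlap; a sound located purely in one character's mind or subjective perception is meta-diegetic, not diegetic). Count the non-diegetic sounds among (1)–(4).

1

Sound (1): score with no on-screen or off-screen source; it exists for the audience alone, so non-diegetic.
(2) internal monologue — inside Ozan's mind, not spoken into the scene → meta-diegetic.
Sound (3): spoken by a character present in the story world, so diegetic.
(4) is diegetic: wind is part of the location's real environment.
Non-diegetic: (1) — that's 1.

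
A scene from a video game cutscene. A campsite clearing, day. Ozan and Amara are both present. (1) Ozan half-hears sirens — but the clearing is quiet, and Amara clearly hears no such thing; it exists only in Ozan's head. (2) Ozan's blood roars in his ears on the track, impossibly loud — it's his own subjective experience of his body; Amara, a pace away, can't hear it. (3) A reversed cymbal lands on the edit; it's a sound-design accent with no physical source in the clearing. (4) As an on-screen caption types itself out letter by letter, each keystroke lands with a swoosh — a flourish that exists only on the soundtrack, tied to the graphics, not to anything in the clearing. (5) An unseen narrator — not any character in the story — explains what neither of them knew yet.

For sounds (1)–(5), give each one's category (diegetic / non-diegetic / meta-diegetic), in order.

(1) is meta-diegetic: Ozan alone 'hears' it — an imagined sound, not present in the space.
Sound (2): a subjective body sound — Ozan's private perception, inaudible to Amara, so meta-diegetic.
(3) is non-diegetic: it's a sound-design accent with no in-world source; no one in the scene can hear it.
(4) is non-diegetic: sound married to a title/caption — outside the diegesis by definition.
Sound (5): commentary laid over the scene from outside the fiction, so non-diegetic.

meta-diegetic, meta-diegetic, non-diegetic, non-diegetic, non-diegetic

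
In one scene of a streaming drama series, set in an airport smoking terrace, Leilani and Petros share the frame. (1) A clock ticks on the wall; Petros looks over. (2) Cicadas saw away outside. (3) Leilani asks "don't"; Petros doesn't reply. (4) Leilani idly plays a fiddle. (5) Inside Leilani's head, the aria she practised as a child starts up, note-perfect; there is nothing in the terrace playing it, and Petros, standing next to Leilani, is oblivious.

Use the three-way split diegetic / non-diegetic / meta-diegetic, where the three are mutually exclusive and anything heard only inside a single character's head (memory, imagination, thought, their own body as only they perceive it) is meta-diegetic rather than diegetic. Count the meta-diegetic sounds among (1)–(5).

Sound (1): the sound comes from a clock physically present in the location, so diegetic.
(2) is diegetic: cicadas is part of the location's real environment.
Sound (3): spoken by a character present in the story world, so diegetic.
Sound (4): the instrument and the performer are both in the scene, so diegetic.
(5) is meta-diegetic: it lives in Leilani's subjectivity, not in the terrace.
Meta-diegetic: (5) — that's 1.

1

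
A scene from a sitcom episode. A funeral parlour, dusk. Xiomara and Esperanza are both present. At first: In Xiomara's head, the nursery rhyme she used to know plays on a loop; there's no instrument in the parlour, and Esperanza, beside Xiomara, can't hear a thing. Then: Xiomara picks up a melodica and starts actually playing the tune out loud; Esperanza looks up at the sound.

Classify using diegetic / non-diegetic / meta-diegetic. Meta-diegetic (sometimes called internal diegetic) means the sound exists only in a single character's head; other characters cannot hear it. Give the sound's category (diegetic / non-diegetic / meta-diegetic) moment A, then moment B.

Moment A: the tune exists only as Xiomara's private memory; Esperanza can't hear it → meta-diegetic.
Moment B: Xiomara is now producing it live on a melodica, in the room, and Esperanza hears it → diegetic.

meta-diegetic, diegetic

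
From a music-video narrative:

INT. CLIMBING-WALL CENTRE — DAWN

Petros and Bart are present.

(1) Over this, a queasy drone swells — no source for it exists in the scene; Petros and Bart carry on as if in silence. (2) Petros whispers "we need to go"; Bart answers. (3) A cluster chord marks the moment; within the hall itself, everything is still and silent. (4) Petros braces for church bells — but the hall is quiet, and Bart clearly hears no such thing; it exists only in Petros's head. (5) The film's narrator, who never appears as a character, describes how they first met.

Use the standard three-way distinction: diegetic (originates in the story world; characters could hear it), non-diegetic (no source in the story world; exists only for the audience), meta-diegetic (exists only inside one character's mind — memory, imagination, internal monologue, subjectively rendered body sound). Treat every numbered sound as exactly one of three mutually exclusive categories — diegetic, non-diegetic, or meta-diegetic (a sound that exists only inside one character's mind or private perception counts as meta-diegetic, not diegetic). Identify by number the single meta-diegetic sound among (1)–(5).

Sound (1): nothing in the hall produces it and the characters don't hear it — pure soundtrack, so non-diegetic.
(2) spoken by a character present in the story world → diegetic.
(3) an editorial stinger — it belongs to the cut, not the story world → non-diegetic.
(4) Petros alone 'hears' it — an imagined sound, not present in the space → meta-diegetic.
(5) external voice-over — not a character, not heard by anyone in the scene → non-diegetic.
Only (4) is meta-diegetic.

4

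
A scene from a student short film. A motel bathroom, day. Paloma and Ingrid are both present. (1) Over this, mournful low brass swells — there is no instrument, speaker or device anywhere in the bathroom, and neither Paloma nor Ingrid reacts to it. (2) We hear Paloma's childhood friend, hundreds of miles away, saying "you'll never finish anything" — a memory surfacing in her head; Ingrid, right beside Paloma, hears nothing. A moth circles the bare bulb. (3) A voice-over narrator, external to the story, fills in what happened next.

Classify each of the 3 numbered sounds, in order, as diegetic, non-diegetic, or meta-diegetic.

(1) is non-diegetic: score with no on-screen or off-screen source; it exists for the audience alone.
(2) it's Paloma's recollection rendered as sound; the other character can't hear it → meta-diegetic.
(3) is non-diegetic: external voice-over — not a character, not heard by anyone in the scene.

non-diegetic, meta-diegetic, non-diegetic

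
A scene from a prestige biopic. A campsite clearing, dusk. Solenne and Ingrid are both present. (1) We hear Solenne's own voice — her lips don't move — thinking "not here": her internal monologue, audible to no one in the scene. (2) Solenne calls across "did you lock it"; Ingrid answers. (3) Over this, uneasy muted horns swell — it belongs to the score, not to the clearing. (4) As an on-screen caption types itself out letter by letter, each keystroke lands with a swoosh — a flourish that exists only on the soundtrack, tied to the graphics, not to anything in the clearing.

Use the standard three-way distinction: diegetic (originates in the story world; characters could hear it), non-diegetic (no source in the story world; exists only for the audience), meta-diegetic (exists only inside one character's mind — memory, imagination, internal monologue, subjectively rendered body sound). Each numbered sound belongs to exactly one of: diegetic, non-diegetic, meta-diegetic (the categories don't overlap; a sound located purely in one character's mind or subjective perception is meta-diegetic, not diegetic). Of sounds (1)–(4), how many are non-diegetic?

2

(1) is meta-diegetic: it's Solenne's unspoken thought, heard only by the audience via her subjectivity.
Sound (2): spoken by a character present in the story world, so diegetic.
(3) is non-diegetic: it has no source in the story world and no character can hear it — it's underscore.
(4) is non-diegetic: it accompanies on-screen graphics, not anything inside the story world.
Non-diegetic: (3), (4) — that's 2.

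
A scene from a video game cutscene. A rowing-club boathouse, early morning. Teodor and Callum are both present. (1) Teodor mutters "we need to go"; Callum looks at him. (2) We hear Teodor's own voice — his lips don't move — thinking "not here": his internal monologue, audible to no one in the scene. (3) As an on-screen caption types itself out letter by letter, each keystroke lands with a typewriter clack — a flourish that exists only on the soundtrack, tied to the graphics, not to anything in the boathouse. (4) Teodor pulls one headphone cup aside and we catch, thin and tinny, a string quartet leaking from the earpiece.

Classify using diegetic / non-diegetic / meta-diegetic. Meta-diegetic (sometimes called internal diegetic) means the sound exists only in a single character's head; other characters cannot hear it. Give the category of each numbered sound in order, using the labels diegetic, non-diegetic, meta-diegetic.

diegetic, meta-diegetic, non-diegetic, diegetic

Sound (1): spoken by a character present in the story world, so diegetic.
(2) it's Teodor's unspoken thought, heard only by the audience via his subjectivity → meta-diegetic.
(3) sound married to a title/caption — outside the diegesis by definition → non-diegetic.
(4) is diegetic: the earpiece is a real device on Teodor's head — source music.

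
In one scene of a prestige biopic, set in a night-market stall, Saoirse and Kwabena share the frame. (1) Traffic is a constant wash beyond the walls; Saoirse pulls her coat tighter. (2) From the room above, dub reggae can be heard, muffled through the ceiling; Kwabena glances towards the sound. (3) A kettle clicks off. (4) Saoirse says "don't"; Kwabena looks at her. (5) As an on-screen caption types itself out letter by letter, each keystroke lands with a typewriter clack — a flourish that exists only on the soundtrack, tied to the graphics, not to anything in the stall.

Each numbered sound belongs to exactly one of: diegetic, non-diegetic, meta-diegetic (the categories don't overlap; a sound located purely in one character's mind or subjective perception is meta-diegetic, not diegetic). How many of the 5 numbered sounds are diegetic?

4

Sound (1): traffic is part of the location's real environment, so diegetic.
(2) is diegetic: it's coming from the room above — a location within the story world — and Kwabena reacts.
(3) is diegetic: an in-world source (a kettle); characters could hear it.
Sound (4): on-screen dialogue — Saoirse speaks and Kwabena is there to hear, so diegetic.
Sound (5): it accompanies on-screen graphics, not anything inside the story world, so non-diegetic.
So 4 of the 5 are diegetic: (1), (2), (3), (4).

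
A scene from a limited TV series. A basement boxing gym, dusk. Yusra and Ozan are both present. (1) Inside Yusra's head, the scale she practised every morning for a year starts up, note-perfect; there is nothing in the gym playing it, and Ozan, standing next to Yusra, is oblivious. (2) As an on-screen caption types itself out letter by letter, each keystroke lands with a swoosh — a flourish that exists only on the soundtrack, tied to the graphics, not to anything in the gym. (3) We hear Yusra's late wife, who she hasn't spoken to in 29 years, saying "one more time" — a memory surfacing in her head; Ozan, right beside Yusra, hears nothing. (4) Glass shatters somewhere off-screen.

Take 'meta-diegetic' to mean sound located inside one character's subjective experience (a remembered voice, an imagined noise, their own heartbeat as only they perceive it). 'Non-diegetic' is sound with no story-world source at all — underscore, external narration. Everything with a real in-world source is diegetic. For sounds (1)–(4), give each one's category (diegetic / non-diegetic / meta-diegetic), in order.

meta-diegetic, non-diegetic, meta-diegetic, diegetic

(1) is meta-diegetic: remembered music, private to Yusra — Ozan is oblivious because it isn't in the room.
Sound (2): sound married to a title/caption — outside the diegesis by definition, so non-diegetic.
(3) a remembered line, private to Yusra — not present in the room, not audible to Ozan → meta-diegetic.
(4) glass is a real object/event in the scene's world → diegetic.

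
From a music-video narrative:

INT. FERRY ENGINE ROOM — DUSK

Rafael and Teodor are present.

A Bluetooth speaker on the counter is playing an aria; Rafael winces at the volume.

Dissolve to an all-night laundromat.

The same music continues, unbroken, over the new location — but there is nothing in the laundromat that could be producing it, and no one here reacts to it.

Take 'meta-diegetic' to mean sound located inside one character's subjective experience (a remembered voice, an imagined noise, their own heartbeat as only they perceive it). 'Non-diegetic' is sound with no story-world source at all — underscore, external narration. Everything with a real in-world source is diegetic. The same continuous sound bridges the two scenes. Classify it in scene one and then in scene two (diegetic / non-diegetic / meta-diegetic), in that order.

diegetic, non-diegetic

Scene one: a Bluetooth speaker is an on-screen source and Rafael reacts to it → diegetic.
Scene two: there is no source in the laundromat and no one hears it — it's now underscore → non-diegetic.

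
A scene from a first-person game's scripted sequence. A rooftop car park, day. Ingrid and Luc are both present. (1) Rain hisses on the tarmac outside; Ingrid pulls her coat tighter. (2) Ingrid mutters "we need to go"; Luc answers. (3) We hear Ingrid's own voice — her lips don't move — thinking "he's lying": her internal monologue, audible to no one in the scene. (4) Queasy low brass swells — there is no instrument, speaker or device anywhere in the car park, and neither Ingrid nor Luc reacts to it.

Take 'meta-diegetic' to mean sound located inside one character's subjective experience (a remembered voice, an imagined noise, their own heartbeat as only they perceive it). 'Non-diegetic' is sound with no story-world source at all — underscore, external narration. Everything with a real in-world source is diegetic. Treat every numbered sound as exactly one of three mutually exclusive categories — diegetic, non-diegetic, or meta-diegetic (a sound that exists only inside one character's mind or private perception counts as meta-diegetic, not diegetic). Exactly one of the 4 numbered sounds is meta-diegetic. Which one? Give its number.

(1) ambient/room sound belonging to the story's physical space → diegetic.
Sound (2): on-screen dialogue — Ingrid speaks and Luc is there to hear, so diegetic.
(3) is meta-diegetic: Ingrid's thought-voice: a private mental sound no other character can hear.
(4) is non-diegetic: it has no source in the story world and no character can hear it — it's underscore.
Only (3) is meta-diegetic.

3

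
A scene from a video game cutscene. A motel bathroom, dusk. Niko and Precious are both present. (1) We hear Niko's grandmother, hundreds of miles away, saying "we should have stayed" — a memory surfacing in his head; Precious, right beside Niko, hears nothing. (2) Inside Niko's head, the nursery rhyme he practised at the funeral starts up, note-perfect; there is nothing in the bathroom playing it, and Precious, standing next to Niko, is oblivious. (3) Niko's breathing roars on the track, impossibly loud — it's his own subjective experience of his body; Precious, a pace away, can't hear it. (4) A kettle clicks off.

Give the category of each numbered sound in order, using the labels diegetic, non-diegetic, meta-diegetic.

meta-diegetic, meta-diegetic, meta-diegetic, diegetic

Sound (1): the voice is a memory playing only inside Niko's mind; Precious can't hear it, so meta-diegetic.
(2) is meta-diegetic: the music is a memory playing inside Niko's mind alone; no real-world source, Precious can't hear it.
(3) a subjective body sound — Niko's private perception, inaudible to Precious → meta-diegetic.
Sound (4): a kettle is a real object/event in the scene's world, so diegetic.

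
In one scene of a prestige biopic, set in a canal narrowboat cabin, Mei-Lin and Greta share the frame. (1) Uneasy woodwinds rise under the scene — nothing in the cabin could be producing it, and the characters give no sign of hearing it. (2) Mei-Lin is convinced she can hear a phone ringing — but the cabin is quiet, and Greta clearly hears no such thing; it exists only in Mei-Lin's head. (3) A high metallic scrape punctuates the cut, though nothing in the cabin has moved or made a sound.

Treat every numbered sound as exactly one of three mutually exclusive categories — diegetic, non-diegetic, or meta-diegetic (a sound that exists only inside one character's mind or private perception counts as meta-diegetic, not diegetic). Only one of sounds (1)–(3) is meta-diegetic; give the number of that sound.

Sound (1): nothing in the cabin produces it and the characters don't hear it — pure soundtrack, so non-diegetic.
(2) the sound is imagined by Mei-Lin; nothing in the story world is producing it and Greta can't hear it → meta-diegetic.
Sound (3): an editorial stinger — it belongs to the cut, not the story world, so non-diegetic.
Only (2) is meta-diegetic.

2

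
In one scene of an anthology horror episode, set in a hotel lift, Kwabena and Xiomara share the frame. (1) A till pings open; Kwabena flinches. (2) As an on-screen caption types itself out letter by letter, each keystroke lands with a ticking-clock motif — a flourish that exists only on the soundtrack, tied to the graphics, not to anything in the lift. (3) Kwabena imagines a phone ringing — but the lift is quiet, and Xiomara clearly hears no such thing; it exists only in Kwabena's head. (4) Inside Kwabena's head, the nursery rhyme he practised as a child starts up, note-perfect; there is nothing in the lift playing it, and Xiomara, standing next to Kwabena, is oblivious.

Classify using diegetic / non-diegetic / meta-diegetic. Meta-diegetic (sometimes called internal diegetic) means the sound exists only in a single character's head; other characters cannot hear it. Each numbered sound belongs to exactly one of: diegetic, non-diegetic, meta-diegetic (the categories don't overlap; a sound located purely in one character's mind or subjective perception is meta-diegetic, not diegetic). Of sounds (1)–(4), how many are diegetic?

(1) is diegetic: the sound comes from a till physically present in the location.
(2) sound married to a title/caption — outside the diegesis by definition → non-diegetic.
(3) Kwabena alone 'hears' it — an imagined sound, not present in the space → meta-diegetic.
Sound (4): the music is a memory playing inside Kwabena's mind alone; no real-world source, Xiomara can't hear it, so meta-diegetic.
Diegetic: (1) — that's 1.

1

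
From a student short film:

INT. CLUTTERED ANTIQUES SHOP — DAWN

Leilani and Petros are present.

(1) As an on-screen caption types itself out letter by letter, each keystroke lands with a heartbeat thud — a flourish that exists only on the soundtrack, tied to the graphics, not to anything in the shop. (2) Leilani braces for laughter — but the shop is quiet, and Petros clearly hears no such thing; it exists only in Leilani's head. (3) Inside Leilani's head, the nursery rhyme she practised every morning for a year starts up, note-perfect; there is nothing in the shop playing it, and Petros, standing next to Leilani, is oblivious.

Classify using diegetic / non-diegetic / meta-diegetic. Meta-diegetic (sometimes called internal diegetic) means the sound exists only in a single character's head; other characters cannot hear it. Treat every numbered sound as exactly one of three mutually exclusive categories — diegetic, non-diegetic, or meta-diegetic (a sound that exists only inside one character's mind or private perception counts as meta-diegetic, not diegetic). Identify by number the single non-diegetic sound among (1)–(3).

1

Sound (1): sound married to a title/caption — outside the diegesis by definition, so non-diegetic.
(2) Leilani alone 'hears' it — an imagined sound, not present in the space → meta-diegetic.
Sound (3): remembered music, private to Leilani — Petros is oblivious because it isn't in the room, so meta-diegetic.
Only (1) is non-diegetic.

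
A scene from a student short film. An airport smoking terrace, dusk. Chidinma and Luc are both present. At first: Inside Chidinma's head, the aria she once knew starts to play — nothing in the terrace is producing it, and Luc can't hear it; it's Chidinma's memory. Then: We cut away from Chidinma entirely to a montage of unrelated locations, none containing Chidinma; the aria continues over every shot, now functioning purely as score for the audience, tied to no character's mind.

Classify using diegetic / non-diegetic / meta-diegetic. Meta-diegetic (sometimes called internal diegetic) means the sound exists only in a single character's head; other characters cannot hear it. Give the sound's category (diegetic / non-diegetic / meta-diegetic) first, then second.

meta-diegetic, non-diegetic

First: the music lives inside Chidinma's mind alone; Luc can't hear it → meta-diegetic.
Second: once it plays over shots Chidinma isn't in, detached from any character's subjectivity, it's conventional underscore → non-diegetic.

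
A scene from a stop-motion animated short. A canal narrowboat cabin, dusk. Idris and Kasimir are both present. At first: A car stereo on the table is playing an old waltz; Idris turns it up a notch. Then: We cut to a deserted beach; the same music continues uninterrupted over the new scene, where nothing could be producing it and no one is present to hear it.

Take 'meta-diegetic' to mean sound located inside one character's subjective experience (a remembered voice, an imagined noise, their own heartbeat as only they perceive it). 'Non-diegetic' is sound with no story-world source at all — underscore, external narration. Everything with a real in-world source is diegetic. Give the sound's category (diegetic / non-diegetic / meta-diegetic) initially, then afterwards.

diegetic, non-diegetic

Initially: a car stereo is a real in-scene source and Idris reacts to it → diegetic.
Afterwards: there is no longer any in-world source and no one can hear it — it has become underscore → non-diegetic.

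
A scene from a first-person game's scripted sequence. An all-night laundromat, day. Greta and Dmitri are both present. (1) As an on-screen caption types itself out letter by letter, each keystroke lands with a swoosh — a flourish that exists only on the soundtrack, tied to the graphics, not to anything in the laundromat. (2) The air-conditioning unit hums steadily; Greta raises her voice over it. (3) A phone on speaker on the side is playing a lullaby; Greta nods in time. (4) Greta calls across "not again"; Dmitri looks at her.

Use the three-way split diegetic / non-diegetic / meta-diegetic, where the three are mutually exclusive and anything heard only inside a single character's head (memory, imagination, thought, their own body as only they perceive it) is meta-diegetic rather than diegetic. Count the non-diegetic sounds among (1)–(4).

1

Sound (1): it accompanies on-screen graphics, not anything inside the story world, so non-diegetic.
(2) is diegetic: ambient/room sound belonging to the story's physical space.
Sound (3): the music comes from an on-screen device that Greta responds to, so diegetic.
(4) spoken by a character present in the story world → diegetic.
Non-diegetic: (1) — that's 1.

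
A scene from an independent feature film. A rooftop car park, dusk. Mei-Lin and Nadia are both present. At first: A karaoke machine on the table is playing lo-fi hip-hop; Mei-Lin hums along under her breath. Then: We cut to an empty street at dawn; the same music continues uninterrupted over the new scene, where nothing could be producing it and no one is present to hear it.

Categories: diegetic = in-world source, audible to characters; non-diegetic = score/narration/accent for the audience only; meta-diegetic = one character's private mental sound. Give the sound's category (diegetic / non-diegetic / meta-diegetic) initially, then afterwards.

diegetic, non-diegetic

Initially: a karaoke machine is a real in-scene source and Mei-Lin reacts to it → diegetic.
Afterwards: there is no longer any in-world source and no one can hear it — it has become underscore → non-diegetic.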